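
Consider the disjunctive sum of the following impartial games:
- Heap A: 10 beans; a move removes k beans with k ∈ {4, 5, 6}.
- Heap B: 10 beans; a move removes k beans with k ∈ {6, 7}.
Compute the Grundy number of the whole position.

1

Grundy values for heap A (subtraction set {4, 5, 6}):
g(0) = mex{} = 0
g(1) = mex{} = 0
g(2) = mex{} = 0
g(3) = mex{} = 0
g(4) = mex{0} = 1
g(5) = mex{0} = 1
g(6) = mex{0} = 1
g(7) = mex{0} = 1
g(8) = mex{0,1} = 2
g(9) = mex{0,1} = 2
g(10) = mex{1} = 0
So g(10) = 0.
Grundy values for heap B (subtraction set {6, 7}):
k:     0  1  2  3  4  5  6  7  8  9 10
g(k):  0  0  0  0  0  0  1  1  1  1  1
So g(10) = 1.
By the Sprague-Grundy theorem, the Grundy value of a sum of independent games is the XOR of the component values.
Combined value = 0 XOR 1 = 1.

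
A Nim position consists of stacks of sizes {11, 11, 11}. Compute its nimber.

11

Bitwise XOR of the heap sizes:
  1011  (11)
  1011  (11)
  1011  (11)
  ----
  1011  (11)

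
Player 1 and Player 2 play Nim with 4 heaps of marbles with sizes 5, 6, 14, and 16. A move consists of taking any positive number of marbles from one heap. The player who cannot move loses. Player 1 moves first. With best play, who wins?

Player 1 wins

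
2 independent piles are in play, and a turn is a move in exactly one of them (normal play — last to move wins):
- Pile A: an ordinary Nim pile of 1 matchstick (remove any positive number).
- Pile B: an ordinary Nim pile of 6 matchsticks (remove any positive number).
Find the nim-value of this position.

7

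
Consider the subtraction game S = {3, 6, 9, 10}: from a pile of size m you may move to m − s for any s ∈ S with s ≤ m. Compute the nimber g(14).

0

Compute g(0), g(1), … for moves {3, 6, 9, 10}:
g(0) = mex{} = 0
g(1) = mex{} = 0
g(2) = mex{} = 0
g(3) = mex{0} = 1
g(4) = mex{0} = 1
g(5) = mex{0} = 1
g(6) = mex{0,1} = 2
g(7) = mex{0,1} = 2
g(8) = mex{0,1} = 2
g(9) = mex{0,1,2} = 3
g(10) = mex{0,1,2} = 3
g(11) = mex{0,1,2} = 3
g(12) = mex{0,1,2,3} = 4
g(13) = mex{1,2,3} = 0
g(14) = mex{1,2,3} = 0
So g(14) = 0.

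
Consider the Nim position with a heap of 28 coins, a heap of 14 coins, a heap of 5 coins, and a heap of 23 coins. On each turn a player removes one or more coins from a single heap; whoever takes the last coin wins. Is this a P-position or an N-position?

P-position

In binary:
  11100  (28)
  01110  (14)
  00101  (5)
  10111  (23)
  -----
  00000  (0)
The nim-sum is 0, so this is a P-position: the player to move is in a losing position under optimal play.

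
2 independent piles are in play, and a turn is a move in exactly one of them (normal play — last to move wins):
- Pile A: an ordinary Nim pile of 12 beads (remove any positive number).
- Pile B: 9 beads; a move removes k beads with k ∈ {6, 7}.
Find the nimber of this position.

13

Pile A is a plain Nim pile of size 12, so its Grundy value is 12.
For pile B, compute g(0), g(1), … with moves {6, 7}:
k:     0  1  2  3  4  5  6  7  8  9
g(k):  0  0  0  0  0  0  1  1  1  1
So g(9) = 1.
The value of a disjunctive sum is the nim-sum of the parts.
Combined value = 12 ⊕ 1 = 13.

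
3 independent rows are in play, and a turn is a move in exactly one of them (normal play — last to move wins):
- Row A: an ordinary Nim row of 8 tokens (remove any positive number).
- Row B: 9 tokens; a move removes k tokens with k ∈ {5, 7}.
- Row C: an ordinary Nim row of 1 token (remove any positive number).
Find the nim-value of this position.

Row A is a plain Nim row of size 8, so its Grundy value is 8.
For row B, compute g(0), g(1), … with moves {5, 7}:
g(0) = mex{} = 0
g(1) = mex{} = 0
g(2) = mex{} = 0
g(3) = mex{} = 0
g(4) = mex{} = 0
g(5) = mex{0} = 1
g(6) = mex{0} = 1
g(7) = mex{0} = 1
g(8) = mex{0} = 1
g(9) = mex{0} = 1
So g(9) = 1.
Row C is a plain Nim row of size 1, so its Grundy value is 1.
By the Sprague-Grundy theorem, the Grundy value of a sum of independent games is the XOR of the component values.
Combined value = 8 XOR 1 XOR 1 = 8.

8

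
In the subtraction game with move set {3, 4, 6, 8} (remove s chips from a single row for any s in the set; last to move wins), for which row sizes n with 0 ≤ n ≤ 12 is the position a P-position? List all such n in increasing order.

0, 1, 2, 11, 12

Build the Grundy sequence with g(k) = mex{g(k−s) : s ∈ {3, 4, 6, 8}, s ≤ k}:
k:     0  1  2  3  4  5  6  7  8  9 10 11 12
g(k):  0  0  0  1  1  1  2  2  2  3  3  0  0
The P-positions (g = 0) in 0..12 are 0, 1, 2, 11, 12.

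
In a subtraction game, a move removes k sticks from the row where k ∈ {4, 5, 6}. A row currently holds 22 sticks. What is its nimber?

Grundy values for subtraction set {4, 5, 6}:
k:     0  1  2  3  4  5  6  7  8  9 10 11 12 13 14 15 16 17 18 19 20 21 22
g(k):  0  0  0  0  1  1  1  1  2  2  0  0  0  0  1  1  1  1  2  2  0  0  0
So g(22) = 0.

0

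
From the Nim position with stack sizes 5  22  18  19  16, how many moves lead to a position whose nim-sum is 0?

Nim-sum: 5 ^ 22 ^ 18 ^ 19 ^ 16 = 2.
The overall nim-sum is X = 2. A stack of size p has a winning move iff p XOR X < p (reduce it to p XOR X).
  5: 5 XOR 2 = 7 ≥ 5 — no move.
  22: 22 XOR 2 = 20 < 22 — winning move (to 20).
  18: 18 XOR 2 = 16 < 18 — winning move (to 16).
  19: 19 XOR 2 = 17 < 19 — winning move (to 17).
  16: 16 XOR 2 = 18 ≥ 16 — no move.
That gives 3 winning moves.

3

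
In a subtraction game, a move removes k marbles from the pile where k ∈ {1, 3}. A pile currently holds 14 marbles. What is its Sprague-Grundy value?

0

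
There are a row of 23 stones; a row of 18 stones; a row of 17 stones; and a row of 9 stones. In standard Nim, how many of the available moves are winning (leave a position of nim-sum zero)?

3

Compute the nim-sum pairwise:
23 XOR 18 = 5
5 XOR 17 = 20
20 XOR 9 = 29
The overall nim-sum is X = 29. A row of size p has a winning move iff p XOR X < p (reduce it to p XOR X).
  23: 23 XOR 29 = 10 < 23 — winning move (to 10).
  18: 18 XOR 29 = 15 < 18 — winning move (to 15).
  17: 17 XOR 29 = 12 < 17 — winning move (to 12).
  9: 9 XOR 29 = 20 ≥ 9 — no move.
That gives 3 winning moves.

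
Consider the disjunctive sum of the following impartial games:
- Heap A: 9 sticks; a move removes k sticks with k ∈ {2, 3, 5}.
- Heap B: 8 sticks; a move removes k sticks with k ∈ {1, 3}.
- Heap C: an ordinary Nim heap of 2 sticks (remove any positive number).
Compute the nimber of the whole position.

3

For heap A, compute g(0), g(1), … with moves {2, 3, 5}:
k:     0  1  2  3  4  5  6  7  8  9
g(k):  0  0  1  1  2  2  3  0  0  1
So g(9) = 1.
Grundy values for heap B (subtraction set {1, 3}):
k:     0  1  2  3  4  5  6  7  8
g(k):  0  1  0  1  0  1  0  1  0
So g(8) = 0.
Heap C is a plain Nim heap of size 2, so its Grundy value is 2.
The value of a disjunctive sum is the nim-sum of the parts.
Combined value = 1 XOR 0 XOR 2 = 3.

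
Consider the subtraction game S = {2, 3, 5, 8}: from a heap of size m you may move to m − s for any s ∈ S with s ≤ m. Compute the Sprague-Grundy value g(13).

1

Compute g(0), g(1), … for moves {2, 3, 5, 8}:
k:     0  1  2  3  4  5  6  7  8  9 10 11 12 13
g(k):  0  0  1  1  2  2  3  0  4  1  3  0  4  1
So g(13) = 1.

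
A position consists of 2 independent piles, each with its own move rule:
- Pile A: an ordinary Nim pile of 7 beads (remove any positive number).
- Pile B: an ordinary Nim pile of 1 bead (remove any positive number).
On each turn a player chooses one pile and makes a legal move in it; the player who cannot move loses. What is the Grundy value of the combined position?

6

Pile A is a plain Nim pile of size 7, so its Grundy value is 7.
Pile B is a plain Nim pile of size 1, so its Grundy value is 1.
By the Sprague-Grundy theorem, the Grundy value of a sum of independent games is the XOR of the component values.
Combined value = 7 ⊕ 1 = 6.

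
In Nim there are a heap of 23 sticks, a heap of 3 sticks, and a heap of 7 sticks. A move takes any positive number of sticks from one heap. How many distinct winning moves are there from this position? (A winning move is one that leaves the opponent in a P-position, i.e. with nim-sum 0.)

1

In binary:
  10111  (23)
  00011  (3)
  00111  (7)
  -----
  10011  (19)
The overall nim-sum is X = 19. A heap of size p has a winning move iff p XOR X < p (reduce it to p XOR X).
  23: 23 XOR 19 = 4 < 23 — winning move (to 4).
  3: 3 XOR 19 = 16 ≥ 3 — no move.
  7: 7 XOR 19 = 20 ≥ 7 — no move.
That gives 1 winning move.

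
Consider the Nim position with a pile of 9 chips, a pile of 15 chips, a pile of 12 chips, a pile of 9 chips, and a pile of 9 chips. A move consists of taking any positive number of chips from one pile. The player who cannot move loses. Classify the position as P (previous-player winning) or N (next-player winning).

Compute the nim-sum pairwise:
9 XOR 15 = 6
6 XOR 12 = 10
10 XOR 9 = 3
3 XOR 9 = 10
The nim-sum is 10 ≠ 0, so this is an N-position: the player to move can win.

N-position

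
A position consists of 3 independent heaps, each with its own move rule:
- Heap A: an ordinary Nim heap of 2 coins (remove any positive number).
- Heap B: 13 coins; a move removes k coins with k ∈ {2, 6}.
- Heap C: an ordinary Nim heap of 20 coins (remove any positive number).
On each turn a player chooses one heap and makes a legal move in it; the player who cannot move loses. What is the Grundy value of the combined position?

22

Heap A is a plain Nim heap of size 2, so its Grundy value is 2.
Grundy values for heap B (subtraction set {2, 6}):
g(0) = mex{} = 0
g(1) = mex{} = 0
g(2) = mex{0} = 1
g(3) = mex{0} = 1
g(4) = mex{1} = 0
g(5) = mex{1} = 0
g(6) = mex{0} = 1
g(7) = mex{0} = 1
g(8) = mex{1} = 0
g(9) = mex{1} = 0
g(10) = mex{0} = 1
g(11) = mex{0} = 1
g(12) = mex{1} = 0
g(13) = mex{1} = 0
So g(13) = 0.
Heap C is a plain Nim heap of size 20, so its Grundy value is 20.
The value of a disjunctive sum is the nim-sum of the parts.
Combined value = 2 XOR 0 XOR 20 = 22.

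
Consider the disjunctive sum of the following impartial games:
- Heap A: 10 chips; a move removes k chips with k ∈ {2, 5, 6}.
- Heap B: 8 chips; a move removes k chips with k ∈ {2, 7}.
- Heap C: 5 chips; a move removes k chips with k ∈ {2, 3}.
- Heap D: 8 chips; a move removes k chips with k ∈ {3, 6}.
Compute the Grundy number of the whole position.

1

For heap A, compute g(0), g(1), … with moves {2, 5, 6}:
k:     0  1  2  3  4  5  6  7  8  9 10
g(k):  0  0  1  1  0  2  1  3  0  2  1
So g(10) = 1.
Grundy values for heap B (subtraction set {2, 7}):
k:     0  1  2  3  4  5  6  7  8
g(k):  0  0  1  1  0  0  1  1  2
So g(8) = 2.
Build the Grundy sequence for heap C with g(k) = mex{g(k−s) : s ∈ {2, 3}, s ≤ k}:
g(0) = mex{} = 0
g(1) = mex{} = 0
g(2) = mex{0} = 1
g(3) = mex{0} = 1
g(4) = mex{0,1} = 2
g(5) = mex{1} = 0
So g(5) = 0.
Grundy values for heap D (subtraction set {3, 6}):
g(0) = mex{} = 0
g(1) = mex{} = 0
g(2) = mex{} = 0
g(3) = mex{0} = 1
g(4) = mex{0} = 1
g(5) = mex{0} = 1
g(6) = mex{0,1} = 2
g(7) = mex{0,1} = 2
g(8) = mex{0,1} = 2
So g(8) = 2.
The value of a disjunctive sum is the nim-sum of the parts.
Combined value = 1 XOR 2 XOR 0 XOR 2 = 1.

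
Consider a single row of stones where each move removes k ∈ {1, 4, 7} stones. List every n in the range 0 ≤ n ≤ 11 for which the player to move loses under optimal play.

Build the Grundy sequence with g(k) = mex{g(k−s) : s ∈ {1, 4, 7}, s ≤ k}:
k:     0  1  2  3  4  5  6  7  8  9 10 11
g(k):  0  1  0  1  2  0  1  2  0  1  0  1
The P-positions (g = 0) in 0..11 are 0, 2, 5, 8, 10.

0, 2, 5, 8, 10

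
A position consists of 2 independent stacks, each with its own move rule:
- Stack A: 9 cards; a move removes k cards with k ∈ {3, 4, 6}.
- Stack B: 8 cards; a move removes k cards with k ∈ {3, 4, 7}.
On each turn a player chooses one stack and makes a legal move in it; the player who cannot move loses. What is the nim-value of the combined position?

2

For stack A, compute g(0), g(1), … with moves {3, 4, 6}:
g(0) = mex{} = 0
g(1) = mex{} = 0
g(2) = mex{} = 0
g(3) = mex{0} = 1
g(4) = mex{0} = 1
g(5) = mex{0} = 1
g(6) = mex{0,1} = 2
g(7) = mex{0,1} = 2
g(8) = mex{0,1} = 2
g(9) = mex{1,2} = 0
So g(9) = 0.
For stack B, compute g(0), g(1), … with moves {3, 4, 7}:
k:     0  1  2  3  4  5  6  7  8
g(k):  0  0  0  1  1  1  2  2  2
So g(8) = 2.
The value of a disjunctive sum is the nim-sum of the parts.
Combined value = 0 XOR 2 = 2.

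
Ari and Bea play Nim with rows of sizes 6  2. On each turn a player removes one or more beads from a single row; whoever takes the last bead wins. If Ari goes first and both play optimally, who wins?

Ari wins

Nim-sum: 6 ^ 2 = 4.
The nim-sum is 4 ≠ 0, so this is an N-position: the player to move can win; Ari has a winning move.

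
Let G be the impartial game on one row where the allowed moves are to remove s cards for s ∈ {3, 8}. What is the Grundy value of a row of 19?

2

Grundy values for subtraction set {3, 8}:
k:     0  1  2  3  4  5  6  7  8  9 10 11 12 13 14 15 16 17 18 19
g(k):  0  0  0  1  1  1  0  0  2  1  1  0  0  0  1  1  1  0  0  2
So g(19) = 2.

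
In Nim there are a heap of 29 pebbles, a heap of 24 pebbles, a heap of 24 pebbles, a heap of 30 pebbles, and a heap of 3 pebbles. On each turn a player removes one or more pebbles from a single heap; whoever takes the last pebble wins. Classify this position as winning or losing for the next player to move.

Losing position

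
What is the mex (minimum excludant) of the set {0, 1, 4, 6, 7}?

2

The values 0, 1 are all present; 2 is the first non-negative integer missing from the set.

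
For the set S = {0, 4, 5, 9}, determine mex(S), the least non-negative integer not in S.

1

0 is in the set but 1 is not, so the mex is 1.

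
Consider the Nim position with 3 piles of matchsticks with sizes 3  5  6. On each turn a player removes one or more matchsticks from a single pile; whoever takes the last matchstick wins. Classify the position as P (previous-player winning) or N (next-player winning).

P-position

Bitwise XOR of the heap sizes:
  011  (3)
  101  (5)
  110  (6)
  ---
  000  (0)
The nim-sum is 0, so this is a P-position: the player to move is in a losing position under optimal play.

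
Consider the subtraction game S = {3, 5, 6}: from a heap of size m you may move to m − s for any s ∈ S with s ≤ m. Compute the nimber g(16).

2

Compute g(0), g(1), … for moves {3, 5, 6}:
k:     0  1  2  3  4  5  6  7  8  9 10 11 12 13 14 15 16
g(k):  0  0  0  1  1  1  2  2  2  0  0  0  1  1  1  2  2
So g(16) = 2.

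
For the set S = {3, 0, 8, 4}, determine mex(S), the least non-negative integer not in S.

1

0 is in the set but 1 is not, so the mex is 1.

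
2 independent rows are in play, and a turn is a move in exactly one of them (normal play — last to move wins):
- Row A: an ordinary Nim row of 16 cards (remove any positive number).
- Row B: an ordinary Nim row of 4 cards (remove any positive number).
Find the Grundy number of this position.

Row A is a plain Nim row of size 16, so its Grundy value is 16.
Row B is a plain Nim row of size 4, so its Grundy value is 4.
By the Sprague-Grundy theorem, the Grundy value of a sum of independent games is the XOR of the component values.
Combined value = 16 ⊕ 4 = 20.

20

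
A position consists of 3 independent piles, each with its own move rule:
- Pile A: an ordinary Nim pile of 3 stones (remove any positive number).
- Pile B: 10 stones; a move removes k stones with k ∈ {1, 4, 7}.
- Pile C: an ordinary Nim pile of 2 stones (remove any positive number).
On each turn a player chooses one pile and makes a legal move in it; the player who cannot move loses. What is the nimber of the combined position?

1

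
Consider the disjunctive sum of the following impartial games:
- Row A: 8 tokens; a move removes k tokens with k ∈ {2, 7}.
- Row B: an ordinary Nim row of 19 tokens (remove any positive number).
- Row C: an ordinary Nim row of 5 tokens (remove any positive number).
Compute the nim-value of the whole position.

20

For row A, compute g(0), g(1), … with moves {2, 7}:
k:     0  1  2  3  4  5  6  7  8
g(k):  0  0  1  1  0  0  1  1  2
So g(8) = 2.
Row B is a plain Nim row of size 19, so its Grundy value is 19.
Row C is a plain Nim row of size 5, so its Grundy value is 5.
The value of a disjunctive sum is the nim-sum of the parts.
Combined value = 2 ⊕ 19 ⊕ 5 = 20.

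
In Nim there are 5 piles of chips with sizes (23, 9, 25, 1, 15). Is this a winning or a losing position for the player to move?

Bitwise XOR of the heap sizes:
  10111  (23)
  01001  (9)
  11001  (25)
  00001  (1)
  01111  (15)
  -----
  01001  (9)
The nim-sum is 9 ≠ 0, so this is an N-position: the player to move can win.

Winning position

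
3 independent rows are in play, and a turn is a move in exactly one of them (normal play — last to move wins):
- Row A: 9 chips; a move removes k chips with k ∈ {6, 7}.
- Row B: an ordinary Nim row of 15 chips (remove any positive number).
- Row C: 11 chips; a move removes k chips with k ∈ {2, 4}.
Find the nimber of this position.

12

Build the Grundy sequence for row A with g(k) = mex{g(k−s) : s ∈ {6, 7}, s ≤ k}:
g(0) = mex{} = 0
g(1) = mex{} = 0
g(2) = mex{} = 0
g(3) = mex{} = 0
g(4) = mex{} = 0
g(5) = mex{} = 0
g(6) = mex{0} = 1
g(7) = mex{0} = 1
g(8) = mex{0} = 1
g(9) = mex{0} = 1
So g(9) = 1.
Row B is a plain Nim row of size 15, so its Grundy value is 15.
Build the Grundy sequence for row C with g(k) = mex{g(k−s) : s ∈ {2, 4}, s ≤ k}:
k:     0  1  2  3  4  5  6  7  8  9 10 11
g(k):  0  0  1  1  2  2  0  0  1  1  2  2
So g(11) = 2.
By the Sprague-Grundy theorem, the Grundy value of a sum of independent games is the XOR of the component values.
Combined value = 1 XOR 15 XOR 2 = 12.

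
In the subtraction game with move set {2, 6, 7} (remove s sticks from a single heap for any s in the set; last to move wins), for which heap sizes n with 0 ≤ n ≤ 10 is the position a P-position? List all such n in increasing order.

0, 1, 4, 5, 9

Build the Grundy sequence with g(k) = mex{g(k−s) : s ∈ {2, 6, 7}, s ≤ k}:
g(0) = mex{} = 0
g(1) = mex{} = 0
g(2) = mex{0} = 1
g(3) = mex{0} = 1
g(4) = mex{1} = 0
g(5) = mex{1} = 0
g(6) = mex{0} = 1
g(7) = mex{0} = 1
g(8) = mex{0,1} = 2
g(9) = mex{1} = 0
g(10) = mex{0,1,2} = 3
The P-positions (g = 0) in 0..10 are 0, 1, 4, 5, 9.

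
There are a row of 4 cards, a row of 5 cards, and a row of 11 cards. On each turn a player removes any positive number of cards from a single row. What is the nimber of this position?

Nim-sum: 4 XOR 5 XOR 11 = 10.

10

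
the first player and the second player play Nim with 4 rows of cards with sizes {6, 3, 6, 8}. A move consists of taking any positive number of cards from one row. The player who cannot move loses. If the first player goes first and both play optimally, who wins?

Compute the nim-sum pairwise:
6 ⊕ 3 = 5
5 ⊕ 6 = 3
3 ⊕ 8 = 11
The nim-sum is 11 ≠ 0, so this is an N-position: the player to move can win; the first player has a winning move.

the first player wins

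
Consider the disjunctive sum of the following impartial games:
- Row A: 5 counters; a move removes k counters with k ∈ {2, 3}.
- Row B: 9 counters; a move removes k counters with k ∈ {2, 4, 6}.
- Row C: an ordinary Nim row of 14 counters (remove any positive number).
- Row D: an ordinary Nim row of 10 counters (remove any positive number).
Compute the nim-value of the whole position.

4

For row A, compute g(0), g(1), … with moves {2, 3}:
g(0) = mex{} = 0
g(1) = mex{} = 0
g(2) = mex{0} = 1
g(3) = mex{0} = 1
g(4) = mex{0,1} = 2
g(5) = mex{1} = 0
So g(5) = 0.
Grundy values for row B (subtraction set {2, 4, 6}):
k:     0  1  2  3  4  5  6  7  8  9
g(k):  0  0  1  1  2  2  3  3  0  0
So g(9) = 0.
Row C is a plain Nim row of size 14, so its Grundy value is 14.
Row D is a plain Nim row of size 10, so its Grundy value is 10.
The value of a disjunctive sum is the nim-sum of the parts.
Combined value = 0 XOR 0 XOR 14 XOR 10 = 4.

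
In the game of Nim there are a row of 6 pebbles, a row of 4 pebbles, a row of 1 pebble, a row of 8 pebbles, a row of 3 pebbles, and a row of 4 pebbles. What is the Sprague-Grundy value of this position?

12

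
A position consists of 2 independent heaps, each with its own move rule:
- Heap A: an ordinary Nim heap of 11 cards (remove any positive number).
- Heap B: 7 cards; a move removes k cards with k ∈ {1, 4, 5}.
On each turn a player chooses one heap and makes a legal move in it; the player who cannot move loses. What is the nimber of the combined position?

8

Heap A is a plain Nim heap of size 11, so its Grundy value is 11.
Build the Grundy sequence for heap B with g(k) = mex{g(k−s) : s ∈ {1, 4, 5}, s ≤ k}:
g(0) = mex{} = 0
g(1) = mex{0} = 1
g(2) = mex{1} = 0
g(3) = mex{0} = 1
g(4) = mex{0,1} = 2
g(5) = mex{0,1,2} = 3
g(6) = mex{0,1,3} = 2
g(7) = mex{0,1,2} = 3
So g(7) = 3.
The value of a disjunctive sum is the nim-sum of the parts.
Combined value = 11 XOR 3 = 8.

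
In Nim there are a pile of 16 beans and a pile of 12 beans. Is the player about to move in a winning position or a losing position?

Winning position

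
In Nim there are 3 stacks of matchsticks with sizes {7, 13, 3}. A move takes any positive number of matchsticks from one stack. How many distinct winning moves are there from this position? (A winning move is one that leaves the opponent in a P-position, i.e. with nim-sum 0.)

Nim-sum: 7 XOR 13 XOR 3 = 9.
The overall nim-sum is X = 9. A stack of size p has a winning move iff p XOR X < p (reduce it to p XOR X).
  7: 7 XOR 9 = 14 ≥ 7 — no move.
  13: 13 XOR 9 = 4 < 13 — winning move (to 4).
  3: 3 XOR 9 = 10 ≥ 3 — no move.
That gives 1 winning move.

1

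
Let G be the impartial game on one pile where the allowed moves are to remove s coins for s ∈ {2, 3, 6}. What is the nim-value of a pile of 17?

2

Build the Grundy sequence with g(k) = mex{g(k−s) : s ∈ {2, 3, 6}, s ≤ k}:
k:     0  1  2  3  4  5  6  7  8  9 10 11 12 13 14 15 16 17
g(k):  0  0  1  1  2  0  3  1  2  0  0  1  1  2  0  3  1  2
So g(17) = 2.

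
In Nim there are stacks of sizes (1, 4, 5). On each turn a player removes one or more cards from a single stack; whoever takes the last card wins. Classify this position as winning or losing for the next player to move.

Losing position

Compute the nim-sum pairwise:
1 XOR 4 = 5
5 XOR 5 = 0
The nim-sum is 0, so this is a P-position: the player to move is in a losing position under optimal play.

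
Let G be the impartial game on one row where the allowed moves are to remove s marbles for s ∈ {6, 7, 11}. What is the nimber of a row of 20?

Compute g(0), g(1), … for moves {6, 7, 11}:
k:     0  1  2  3  4  5  6  7  8  9 10 11 12 13 14 15 16 17 18 19 20
g(k):  0  0  0  0  0  0  1  1  1  1  1  1  2  2  2  2  2  0  0  0  0
So g(20) = 0.

0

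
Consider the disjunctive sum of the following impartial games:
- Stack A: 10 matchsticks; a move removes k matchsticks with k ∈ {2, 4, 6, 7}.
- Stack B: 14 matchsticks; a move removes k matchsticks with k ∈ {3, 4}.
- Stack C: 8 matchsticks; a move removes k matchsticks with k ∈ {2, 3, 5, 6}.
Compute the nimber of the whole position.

For stack A, compute g(0), g(1), … with moves {2, 4, 6, 7}:
k:     0  1  2  3  4  5  6  7  8  9 10
g(k):  0  0  1  1  2  2  3  3  4  0  0
So g(10) = 0.
Grundy values for stack B (subtraction set {3, 4}):
g(0) = mex{} = 0
g(1) = mex{} = 0
g(2) = mex{} = 0
g(3) = mex{0} = 1
g(4) = mex{0} = 1
g(5) = mex{0} = 1
g(6) = mex{0,1} = 2
g(7) = mex{1} = 0
g(8) = mex{1} = 0
g(9) = mex{1,2} = 0
g(10) = mex{0,2} = 1
g(11) = mex{0} = 1
g(12) = mex{0} = 1
g(13) = mex{0,1} = 2
g(14) = mex{1} = 0
So g(14) = 0.
Build the Grundy sequence for stack C with g(k) = mex{g(k−s) : s ∈ {2, 3, 5, 6}, s ≤ k}:
k:     0  1  2  3  4  5  6  7  8
g(k):  0  0  1  1  2  2  3  3  0
So g(8) = 0.
By the Sprague-Grundy theorem, the Grundy value of a sum of independent games is the XOR of the component values.
Combined value = 0 XOR 0 XOR 0 = 0.

0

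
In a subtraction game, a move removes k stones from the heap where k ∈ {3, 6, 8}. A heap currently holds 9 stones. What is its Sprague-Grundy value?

3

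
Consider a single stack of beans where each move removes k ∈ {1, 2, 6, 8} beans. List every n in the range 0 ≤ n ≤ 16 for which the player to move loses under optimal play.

0, 3, 7, 10, 14

Compute g(0), g(1), … for moves {1, 2, 6, 8}:
k:     0  1  2  3  4  5  6  7  8  9 10 11 12 13 14 15 16
g(k):  0  1  2  0  1  2  3  0  1  2  0  1  2  3  0  1  2
The P-positions (g = 0) in 0..16 are 0, 3, 7, 10, 14.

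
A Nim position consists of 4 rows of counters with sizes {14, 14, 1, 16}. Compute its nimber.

Nim-sum: 14 XOR 14 XOR 1 XOR 16 = 17.

17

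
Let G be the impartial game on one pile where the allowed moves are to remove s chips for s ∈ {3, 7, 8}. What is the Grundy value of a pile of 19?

Build the Grundy sequence with g(k) = mex{g(k−s) : s ∈ {3, 7, 8}, s ≤ k}:
k:     0  1  2  3  4  5  6  7  8  9 10 11 12 13 14 15 16 17 18 19
g(k):  0  0  0  1  1  1  0  2  2  1  3  0  0  2  1  1  0  0  2  1
So g(19) = 1.

1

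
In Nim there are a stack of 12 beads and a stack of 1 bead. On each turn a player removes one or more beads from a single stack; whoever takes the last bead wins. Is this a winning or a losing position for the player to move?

Nim-sum: 12 ⊕ 1 = 13.
The nim-sum is 13 ≠ 0, so this is an N-position: the player to move can win.

Winning position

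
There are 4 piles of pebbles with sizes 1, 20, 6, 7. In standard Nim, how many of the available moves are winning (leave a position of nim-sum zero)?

1

Compute the nim-sum pairwise:
1 ⊕ 20 = 21
21 ⊕ 6 = 19
19 ⊕ 7 = 20
The overall nim-sum is X = 20. A pile of size p has a winning move iff p XOR X < p (reduce it to p XOR X).
  1: 1 XOR 20 = 21 ≥ 1 — no move.
  20: 20 XOR 20 = 0 < 20 — winning move (to 0).
  6: 6 XOR 20 = 18 ≥ 6 — no move.
  7: 7 XOR 20 = 19 ≥ 7 — no move.
That gives 1 winning move.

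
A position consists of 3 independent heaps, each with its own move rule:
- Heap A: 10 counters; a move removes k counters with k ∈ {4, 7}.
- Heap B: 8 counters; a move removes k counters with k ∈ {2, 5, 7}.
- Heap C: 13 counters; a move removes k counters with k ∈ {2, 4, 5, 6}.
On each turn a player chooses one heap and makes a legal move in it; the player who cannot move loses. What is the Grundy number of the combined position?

2

Build the Grundy sequence for heap A with g(k) = mex{g(k−s) : s ∈ {4, 7}, s ≤ k}:
k:     0  1  2  3  4  5  6  7  8  9 10
g(k):  0  0  0  0  1  1  1  1  2  2  2
So g(10) = 2.
Grundy values for heap B (subtraction set {2, 5, 7}):
g(0) = mex{} = 0
g(1) = mex{} = 0
g(2) = mex{0} = 1
g(3) = mex{0} = 1
g(4) = mex{1} = 0
g(5) = mex{0,1} = 2
g(6) = mex{0} = 1
g(7) = mex{0,1,2} = 3
g(8) = mex{0,1} = 2
So g(8) = 2.
Grundy values for heap C (subtraction set {2, 4, 5, 6}):
g(0) = mex{} = 0
g(1) = mex{} = 0
g(2) = mex{0} = 1
g(3) = mex{0} = 1
g(4) = mex{0,1} = 2
g(5) = mex{0,1} = 2
g(6) = mex{0,1,2} = 3
g(7) = mex{0,1,2} = 3
g(8) = mex{1,2,3} = 0
g(9) = mex{1,2,3} = 0
g(10) = mex{0,2,3} = 1
g(11) = mex{0,2,3} = 1
g(12) = mex{0,1,3} = 2
g(13) = mex{0,1,3} = 2
So g(13) = 2.
By the Sprague-Grundy theorem, the Grundy value of a sum of independent games is the XOR of the component values.
Combined value = 2 ⊕ 2 ⊕ 2 = 2.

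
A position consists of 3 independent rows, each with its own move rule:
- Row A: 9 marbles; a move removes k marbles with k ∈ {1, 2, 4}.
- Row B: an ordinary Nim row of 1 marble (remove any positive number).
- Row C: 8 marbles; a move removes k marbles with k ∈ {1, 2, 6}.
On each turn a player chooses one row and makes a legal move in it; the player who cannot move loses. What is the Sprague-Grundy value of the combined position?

Grundy values for row A (subtraction set {1, 2, 4}):
k:     0  1  2  3  4  5  6  7  8  9
g(k):  0  1  2  0  1  2  0  1  2  0
So g(9) = 0.
Row B is a plain Nim row of size 1, so its Grundy value is 1.
Build the Grundy sequence for row C with g(k) = mex{g(k−s) : s ∈ {1, 2, 6}, s ≤ k}:
g(0) = mex{} = 0
g(1) = mex{0} = 1
g(2) = mex{0,1} = 2
g(3) = mex{1,2} = 0
g(4) = mex{0,2} = 1
g(5) = mex{0,1} = 2
g(6) = mex{0,1,2} = 3
g(7) = mex{1,2,3} = 0
g(8) = mex{0,2,3} = 1
So g(8) = 1.
The value of a disjunctive sum is the nim-sum of the parts.
Combined value = 0 XOR 1 XOR 1 = 0.

0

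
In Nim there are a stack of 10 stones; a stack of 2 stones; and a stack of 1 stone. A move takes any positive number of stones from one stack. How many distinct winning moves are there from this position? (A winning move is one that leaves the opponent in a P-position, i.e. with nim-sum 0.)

1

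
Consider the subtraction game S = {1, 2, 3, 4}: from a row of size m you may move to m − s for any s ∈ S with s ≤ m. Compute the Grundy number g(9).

Build the Grundy sequence with g(k) = mex{g(k−s) : s ∈ {1, 2, 3, 4}, s ≤ k}:
g(0) = mex{} = 0
g(1) = mex{0} = 1
g(2) = mex{0,1} = 2
g(3) = mex{0,1,2} = 3
g(4) = mex{0,1,2,3} = 4
g(5) = mex{1,2,3,4} = 0
g(6) = mex{0,2,3,4} = 1
g(7) = mex{0,1,3,4} = 2
g(8) = mex{0,1,2,4} = 3
g(9) = mex{0,1,2,3} = 4
So g(9) = 4.

4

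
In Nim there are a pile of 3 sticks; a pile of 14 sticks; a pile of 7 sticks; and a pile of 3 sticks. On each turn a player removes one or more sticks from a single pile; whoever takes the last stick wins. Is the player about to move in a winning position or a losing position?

Winning position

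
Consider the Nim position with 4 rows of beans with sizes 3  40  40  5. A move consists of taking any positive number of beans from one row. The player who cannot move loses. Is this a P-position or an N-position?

N-position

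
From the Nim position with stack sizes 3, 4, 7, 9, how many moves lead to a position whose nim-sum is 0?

In binary:
  0011  (3)
  0100  (4)
  0111  (7)
  1001  (9)
  ----
  1001  (9)
The overall nim-sum is X = 9. A stack of size p has a winning move iff p XOR X < p (reduce it to p XOR X).
  3: 3 XOR 9 = 10 ≥ 3 — no move.
  4: 4 XOR 9 = 13 ≥ 4 — no move.
  7: 7 XOR 9 = 14 ≥ 7 — no move.
  9: 9 XOR 9 = 0 < 9 — winning move (to 0).
That gives 1 winning move.

1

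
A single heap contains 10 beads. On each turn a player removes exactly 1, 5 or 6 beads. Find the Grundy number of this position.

Compute g(0), g(1), … for moves {1, 5, 6}:
k:     0  1  2  3  4  5  6  7  8  9 10
g(k):  0  1  0  1  0  1  2  3  2  3  2
So g(10) = 2.

2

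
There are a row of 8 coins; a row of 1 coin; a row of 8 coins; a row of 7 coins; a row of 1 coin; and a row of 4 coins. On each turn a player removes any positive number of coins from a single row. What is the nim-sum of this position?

3

Bitwise XOR of the heap sizes:
  1000  (8)
  0001  (1)
  1000  (8)
  0111  (7)
  0001  (1)
  0100  (4)
  ----
  0011  (3)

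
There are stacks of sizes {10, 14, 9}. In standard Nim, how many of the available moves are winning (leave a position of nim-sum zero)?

3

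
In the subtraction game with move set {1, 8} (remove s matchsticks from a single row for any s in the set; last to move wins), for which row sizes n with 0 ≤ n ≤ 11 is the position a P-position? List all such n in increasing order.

0, 2, 4, 6, 9, 11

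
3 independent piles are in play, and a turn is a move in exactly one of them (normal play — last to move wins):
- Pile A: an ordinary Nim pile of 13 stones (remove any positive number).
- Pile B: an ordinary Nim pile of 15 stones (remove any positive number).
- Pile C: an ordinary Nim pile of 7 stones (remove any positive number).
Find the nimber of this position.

Pile A is a plain Nim pile of size 13, so its Grundy value is 13.
Pile B is a plain Nim pile of size 15, so its Grundy value is 15.
Pile C is a plain Nim pile of size 7, so its Grundy value is 7.
By the Sprague-Grundy theorem, the Grundy value of a sum of independent games is the XOR of the component values.
Combined value = 13 ⊕ 15 ⊕ 7 = 5.

5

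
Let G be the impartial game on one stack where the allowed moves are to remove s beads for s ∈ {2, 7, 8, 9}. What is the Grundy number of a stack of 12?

2

Build the Grundy sequence with g(k) = mex{g(k−s) : s ∈ {2, 7, 8, 9}, s ≤ k}:
k:     0  1  2  3  4  5  6  7  8  9 10 11 12
g(k):  0  0  1  1  0  0  1  1  2  2  3  3  2
So g(12) = 2.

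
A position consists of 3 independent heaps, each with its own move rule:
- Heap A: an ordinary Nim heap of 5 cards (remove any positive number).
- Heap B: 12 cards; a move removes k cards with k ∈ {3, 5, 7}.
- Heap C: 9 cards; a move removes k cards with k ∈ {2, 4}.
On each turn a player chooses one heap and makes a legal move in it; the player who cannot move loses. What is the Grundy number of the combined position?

4

Heap A is a plain Nim heap of size 5, so its Grundy value is 5.
Grundy values for heap B (subtraction set {3, 5, 7}):
k:     0  1  2  3  4  5  6  7  8  9 10 11 12
g(k):  0  0  0  1  1  1  2  2  2  3  0  0  0
So g(12) = 0.
For heap C, compute g(0), g(1), … with moves {2, 4}:
g(0) = mex{} = 0
g(1) = mex{} = 0
g(2) = mex{0} = 1
g(3) = mex{0} = 1
g(4) = mex{0,1} = 2
g(5) = mex{0,1} = 2
g(6) = mex{1,2} = 0
g(7) = mex{1,2} = 0
g(8) = mex{0,2} = 1
g(9) = mex{0,2} = 1
So g(9) = 1.
The value of a disjunctive sum is the nim-sum of the parts.
Combined value = 5 XOR 0 XOR 1 = 4.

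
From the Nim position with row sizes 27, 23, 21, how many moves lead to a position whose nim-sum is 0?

3

Compute the nim-sum pairwise:
27 ^ 23 = 12
12 ^ 21 = 25
The overall nim-sum is X = 25. A row of size p has a winning move iff p XOR X < p (reduce it to p XOR X).
  27: 27 XOR 25 = 2 < 27 — winning move (to 2).
  23: 23 XOR 25 = 14 < 23 — winning move (to 14).
  21: 21 XOR 25 = 12 < 21 — winning move (to 12).
That gives 3 winning moves.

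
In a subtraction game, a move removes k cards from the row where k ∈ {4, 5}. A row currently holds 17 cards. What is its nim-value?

2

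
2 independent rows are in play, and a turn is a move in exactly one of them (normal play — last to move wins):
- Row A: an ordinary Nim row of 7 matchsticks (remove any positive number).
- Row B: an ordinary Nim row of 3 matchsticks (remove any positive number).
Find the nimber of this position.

4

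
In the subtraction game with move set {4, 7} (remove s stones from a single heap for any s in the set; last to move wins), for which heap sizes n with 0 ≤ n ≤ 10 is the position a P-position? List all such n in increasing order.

0, 1, 2, 3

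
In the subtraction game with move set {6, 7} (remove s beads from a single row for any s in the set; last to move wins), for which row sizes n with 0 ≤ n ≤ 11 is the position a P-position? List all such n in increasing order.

0, 1, 2, 3, 4, 5

Grundy values for subtraction set {6, 7}:
g(0) = mex{} = 0
g(1) = mex{} = 0
g(2) = mex{} = 0
g(3) = mex{} = 0
g(4) = mex{} = 0
g(5) = mex{} = 0
g(6) = mex{0} = 1
g(7) = mex{0} = 1
g(8) = mex{0} = 1
g(9) = mex{0} = 1
g(10) = mex{0} = 1
g(11) = mex{0} = 1
The P-positions (g = 0) in 0..11 are 0, 1, 2, 3, 4, 5.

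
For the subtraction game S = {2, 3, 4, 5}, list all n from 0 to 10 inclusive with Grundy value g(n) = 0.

0, 1, 7, 8

Grundy values for subtraction set {2, 3, 4, 5}:
g(0) = mex{} = 0
g(1) = mex{} = 0
g(2) = mex{0} = 1
g(3) = mex{0} = 1
g(4) = mex{0,1} = 2
g(5) = mex{0,1} = 2
g(6) = mex{0,1,2} = 3
g(7) = mex{1,2} = 0
g(8) = mex{1,2,3} = 0
g(9) = mex{0,2,3} = 1
g(10) = mex{0,2,3} = 1
The P-positions (g = 0) in 0..10 are 0, 1, 7, 8.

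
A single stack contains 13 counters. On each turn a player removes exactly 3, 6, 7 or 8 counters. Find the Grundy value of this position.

0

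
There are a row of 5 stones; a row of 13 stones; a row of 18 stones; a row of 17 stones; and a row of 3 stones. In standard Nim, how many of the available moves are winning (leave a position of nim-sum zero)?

1

Write each in binary and XOR column by column:
  00101  (5)
  01101  (13)
  10010  (18)
  10001  (17)
  00011  (3)
  -----
  01000  (8)
The overall nim-sum is X = 8. A row of size p has a winning move iff p XOR X < p (reduce it to p XOR X).
  5: 5 XOR 8 = 13 ≥ 5 — no move.
  13: 13 XOR 8 = 5 < 13 — winning move (to 5).
  18: 18 XOR 8 = 26 ≥ 18 — no move.
  17: 17 XOR 8 = 25 ≥ 17 — no move.
  3: 3 XOR 8 = 11 ≥ 3 — no move.
That gives 1 winning move.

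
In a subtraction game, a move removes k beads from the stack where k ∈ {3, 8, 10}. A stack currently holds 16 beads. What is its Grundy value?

Grundy values for subtraction set {3, 8, 10}:
k:     0  1  2  3  4  5  6  7  8  9 10 11 12 13 14 15 16
g(k):  0  0  0  1  1  1  0  0  2  1  1  3  2  0  2  3  1
So g(16) = 1.

1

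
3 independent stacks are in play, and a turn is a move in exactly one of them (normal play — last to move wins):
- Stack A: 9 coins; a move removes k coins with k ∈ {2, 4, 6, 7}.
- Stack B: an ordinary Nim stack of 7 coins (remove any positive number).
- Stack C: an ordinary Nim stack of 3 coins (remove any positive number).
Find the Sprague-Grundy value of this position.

4

Build the Grundy sequence for stack A with g(k) = mex{g(k−s) : s ∈ {2, 4, 6, 7}, s ≤ k}:
g(0) = mex{} = 0
g(1) = mex{} = 0
g(2) = mex{0} = 1
g(3) = mex{0} = 1
g(4) = mex{0,1} = 2
g(5) = mex{0,1} = 2
g(6) = mex{0,1,2} = 3
g(7) = mex{0,1,2} = 3
g(8) = mex{0,1,2,3} = 4
g(9) = mex{1,2,3} = 0
So g(9) = 0.
Stack B is a plain Nim stack of size 7, so its Grundy value is 7.
Stack C is a plain Nim stack of size 3, so its Grundy value is 3.
By the Sprague-Grundy theorem, the Grundy value of a sum of independent games is the XOR of the component values.
Combined value = 0 XOR 7 XOR 3 = 4.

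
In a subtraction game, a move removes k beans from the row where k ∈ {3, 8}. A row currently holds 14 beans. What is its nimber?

Compute g(0), g(1), … for moves {3, 8}:
k:     0  1  2  3  4  5  6  7  8  9 10 11 12 13 14
g(k):  0  0  0  1  1  1  0  0  2  1  1  0  0  0  1
So g(14) = 1.

1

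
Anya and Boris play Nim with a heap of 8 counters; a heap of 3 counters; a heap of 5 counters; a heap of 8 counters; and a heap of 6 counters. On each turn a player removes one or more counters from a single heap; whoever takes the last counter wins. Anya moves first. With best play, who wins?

Bitwise XOR of the heap sizes:
  1000  (8)
  0011  (3)
  0101  (5)
  1000  (8)
  0110  (6)
  ----
  0000  (0)
The nim-sum is 0, so this is a P-position: the player to move is in a losing position under optimal play; Anya is about to move from it and so loses — Boris wins.

Boris wins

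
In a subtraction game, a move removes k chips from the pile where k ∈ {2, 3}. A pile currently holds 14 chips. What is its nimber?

2

Build the Grundy sequence with g(k) = mex{g(k−s) : s ∈ {2, 3}, s ≤ k}:
g(0) = mex{} = 0
g(1) = mex{} = 0
g(2) = mex{0} = 1
g(3) = mex{0} = 1
g(4) = mex{0,1} = 2
g(5) = mex{1} = 0
g(6) = mex{1,2} = 0
g(7) = mex{0,2} = 1
g(8) = mex{0} = 1
g(9) = mex{0,1} = 2
g(10) = mex{1} = 0
g(11) = mex{1,2} = 0
g(12) = mex{0,2} = 1
g(13) = mex{0} = 1
g(14) = mex{0,1} = 2
So g(14) = 2.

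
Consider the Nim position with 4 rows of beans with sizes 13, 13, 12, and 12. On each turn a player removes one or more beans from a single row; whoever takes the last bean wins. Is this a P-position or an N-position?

Bitwise XOR of the heap sizes:
  1101  (13)
  1101  (13)
  1100  (12)
  1100  (12)
  ----
  0000  (0)
The nim-sum is 0, so this is a P-position: the player to move is in a losing position under optimal play.

P-position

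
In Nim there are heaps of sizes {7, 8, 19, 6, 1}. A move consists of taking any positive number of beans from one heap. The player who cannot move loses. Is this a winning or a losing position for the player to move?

Nim-sum: 7 ^ 8 ^ 19 ^ 6 ^ 1 = 27.
The nim-sum is 27 ≠ 0, so this is an N-position: the player to move can win.

Winning position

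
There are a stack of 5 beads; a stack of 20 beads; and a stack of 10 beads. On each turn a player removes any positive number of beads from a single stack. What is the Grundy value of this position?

Compute the nim-sum pairwise:
5 ^ 20 = 17
17 ^ 10 = 27

27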